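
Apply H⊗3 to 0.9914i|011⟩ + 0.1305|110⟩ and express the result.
(0.04614 + 0.3505i)|000⟩ + (0.04614 - 0.3505i)|001⟩ + (-0.04614 - 0.3505i)|010⟩ + (-0.04614 + 0.3505i)|011⟩ + (-0.04614 + 0.3505i)|100⟩ + (-0.04614 - 0.3505i)|101⟩ + (0.04614 - 0.3505i)|110⟩ + (0.04614 + 0.3505i)|111⟩

H⊗3 gives amp(|y⟩) = (1/2√2) Σ_x (−1)^(x·y) amp(|x⟩), where x·y is the number of positions in which both x and y have a 1.
|000⟩: (0.9914i + 0.1305)/(2√2) = (0.04614 + 0.3505i)
|001⟩: (-0.9914i + 0.1305)/(2√2) = (0.04614 - 0.3505i)
|010⟩: (-0.9914i - 0.1305)/(2√2) = (-0.04614 - 0.3505i)
|011⟩: (0.9914i - 0.1305)/(2√2) = (-0.04614 + 0.3505i)
|100⟩: (0.9914i - 0.1305)/(2√2) = (-0.04614 + 0.3505i)
|101⟩: (-0.9914i - 0.1305)/(2√2) = (-0.04614 - 0.3505i)
|110⟩: (-0.9914i + 0.1305)/(2√2) = (0.04614 - 0.3505i)
|111⟩: (0.9914i + 0.1305)/(2√2) = (0.04614 + 0.3505i)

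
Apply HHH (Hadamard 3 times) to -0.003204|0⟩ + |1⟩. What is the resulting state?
0.7048|0⟩ - 0.7094|1⟩

H² = I, so H^3 = H: a single Hadamard. With (a, b) = (-0.003204, 1), H gives ((a + b)/√2, (a − b)/√2) = (0.7048, -0.7094).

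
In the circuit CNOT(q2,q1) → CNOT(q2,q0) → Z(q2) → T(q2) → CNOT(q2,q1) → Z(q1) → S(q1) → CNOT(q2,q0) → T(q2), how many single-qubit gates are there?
5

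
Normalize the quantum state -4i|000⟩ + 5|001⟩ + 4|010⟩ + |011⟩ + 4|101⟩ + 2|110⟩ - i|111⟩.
-0.45i|000⟩ + 0.5625|001⟩ + 0.45|010⟩ + 0.1125|011⟩ + 0.45|101⟩ + 0.225|110⟩ - 0.1125i|111⟩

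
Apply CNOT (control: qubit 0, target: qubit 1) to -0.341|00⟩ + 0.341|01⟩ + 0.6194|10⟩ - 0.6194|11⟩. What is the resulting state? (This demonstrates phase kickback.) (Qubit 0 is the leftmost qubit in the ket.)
-0.341|00⟩ + 0.341|01⟩ - 0.6194|10⟩ + 0.6194|11⟩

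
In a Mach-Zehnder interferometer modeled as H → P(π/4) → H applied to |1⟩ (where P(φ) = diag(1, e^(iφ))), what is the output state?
(0.1464 - (1/√8)i)|0⟩ + (0.8536 + (1/√8)i)|1⟩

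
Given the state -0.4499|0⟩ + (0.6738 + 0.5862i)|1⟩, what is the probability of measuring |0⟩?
0.2024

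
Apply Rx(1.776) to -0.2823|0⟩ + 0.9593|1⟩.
(-0.1781 - 0.7442i)|0⟩ + (0.6053 + 0.219i)|1⟩

Rx(1.776) = [[cos(θ/2), −i·sin(θ/2)], [−i·sin(θ/2), cos(θ/2)]]; θ = 1.776, cos(θ/2) ≈ 0.630965, sin(θ/2) ≈ 0.775811.
With a = amp(|0⟩) = -0.2823 and b = amp(|1⟩) = 0.9593:
new amp(|0⟩) = (0.630965)·a + (-0.775811i)·b = (-0.1781 - 0.7442i)
new amp(|1⟩) = (-0.775811i)·a + (0.630965)·b = (0.6053 + 0.219i)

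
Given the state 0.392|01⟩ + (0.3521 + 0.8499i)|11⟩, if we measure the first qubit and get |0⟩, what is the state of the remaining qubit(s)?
|1⟩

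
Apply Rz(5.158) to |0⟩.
(-0.8459 - 0.5334i)|0⟩

Rz(5.158) = [[e^(−iθ/2), 0], [0, e^(iθ/2)]] with e^(±iθ/2) = cos(θ/2) ± i·sin(θ/2); θ = 5.158, cos(θ/2) ≈ -0.845875, sin(θ/2) ≈ 0.533381.
With a = amp(|0⟩) = 1 and b = amp(|1⟩) = 0:
new amp(|0⟩) = (-0.845875 - 0.533381i)·a = (-0.8459 - 0.5334i)
new amp(|1⟩) = (-0.845875 + 0.533381i)·b = 0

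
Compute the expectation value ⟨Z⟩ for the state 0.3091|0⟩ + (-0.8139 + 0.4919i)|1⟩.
-0.8089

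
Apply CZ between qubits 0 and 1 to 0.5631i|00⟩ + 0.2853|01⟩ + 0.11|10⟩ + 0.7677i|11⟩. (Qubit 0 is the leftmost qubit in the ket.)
0.5631i|00⟩ + 0.2853|01⟩ + 0.11|10⟩ - 0.7677i|11⟩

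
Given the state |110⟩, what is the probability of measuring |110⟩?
1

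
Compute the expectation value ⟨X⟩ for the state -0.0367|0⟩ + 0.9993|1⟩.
-0.07335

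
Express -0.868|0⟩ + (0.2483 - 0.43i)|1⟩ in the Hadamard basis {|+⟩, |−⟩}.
(-0.4382 - 0.3041i)|+⟩ + (-0.7893 + 0.3041i)|−⟩

With |ψ⟩ = α|0⟩ + β|1⟩, the Hadamard-basis coefficients are ⟨+|ψ⟩ = (α + β)/√2 and ⟨−|ψ⟩ = (α − β)/√2.
Here α = -0.868, β = (0.2483 - 0.43i): (α + β)/√2 = (-0.4382 - 0.3041i), (α − β)/√2 = (-0.7893 + 0.3041i).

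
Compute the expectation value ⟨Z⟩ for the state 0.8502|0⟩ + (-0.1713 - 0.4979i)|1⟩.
0.4456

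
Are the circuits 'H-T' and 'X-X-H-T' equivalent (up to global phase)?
Yes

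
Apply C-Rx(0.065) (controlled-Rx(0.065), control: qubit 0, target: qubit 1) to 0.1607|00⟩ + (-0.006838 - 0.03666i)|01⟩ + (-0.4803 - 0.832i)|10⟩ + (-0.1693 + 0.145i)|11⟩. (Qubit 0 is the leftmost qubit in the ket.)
0.1607|00⟩ + (-0.006838 - 0.03666i)|01⟩ + (-0.4753 - 0.8261i)|10⟩ + (-0.1962 + 0.1605i)|11⟩

C-Rx(0.065) leaves the control-|0⟩ kets |00⟩, |01⟩ unchanged and applies Rx(0.065) to qubit 1 on the control-|1⟩ pair (|10⟩, |11⟩).
Rx(0.065) = [[cos(θ/2), −i·sin(θ/2)], [−i·sin(θ/2), cos(θ/2)]]; θ = 0.065, cos(θ/2) ≈ 0.999472, sin(θ/2) ≈ 0.0324943.
With a = amp(|10⟩) = (-0.4803 - 0.832i) and b = amp(|11⟩) = (-0.1693 + 0.145i):
new amp(|10⟩) = (0.999472)·a + (-0.0324943i)·b = (-0.4753 - 0.8261i)
new amp(|11⟩) = (-0.0324943i)·a + (0.999472)·b = (-0.1962 + 0.1605i)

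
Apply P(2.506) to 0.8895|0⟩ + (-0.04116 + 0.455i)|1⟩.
0.8895|0⟩ + (-0.237 - 0.3906i)|1⟩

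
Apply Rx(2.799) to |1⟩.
-0.9854i|0⟩ + 0.1705|1⟩

Rx(2.799) = [[cos(θ/2), −i·sin(θ/2)], [−i·sin(θ/2), cos(θ/2)]]; θ = 2.799, cos(θ/2) ≈ 0.17046, sin(θ/2) ≈ 0.985365.
With a = amp(|0⟩) = 0 and b = amp(|1⟩) = 1:
new amp(|0⟩) = (0.17046)·a + (-0.985365i)·b = -0.9854i
new amp(|1⟩) = (-0.985365i)·a + (0.17046)·b = 0.1705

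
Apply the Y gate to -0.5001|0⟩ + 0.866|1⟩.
-0.866i|0⟩ - 0.5001i|1⟩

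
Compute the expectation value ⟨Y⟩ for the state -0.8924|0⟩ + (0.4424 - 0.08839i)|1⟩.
0.1578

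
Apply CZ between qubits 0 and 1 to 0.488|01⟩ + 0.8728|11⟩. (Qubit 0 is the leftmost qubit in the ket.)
0.488|01⟩ - 0.8728|11⟩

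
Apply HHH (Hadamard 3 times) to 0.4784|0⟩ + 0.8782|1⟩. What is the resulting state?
0.9593|0⟩ - 0.2827|1⟩

H² = I, so H^3 = H: a single Hadamard. With (a, b) = (0.4784, 0.8782), H gives ((a + b)/√2, (a − b)/√2) = (0.9593, -0.2827).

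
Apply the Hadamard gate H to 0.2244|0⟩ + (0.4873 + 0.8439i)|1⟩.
(0.5032 + 0.5967i)|0⟩ + (-0.1859 - 0.5967i)|1⟩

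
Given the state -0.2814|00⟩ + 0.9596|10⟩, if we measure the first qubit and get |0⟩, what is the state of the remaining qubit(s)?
-|0⟩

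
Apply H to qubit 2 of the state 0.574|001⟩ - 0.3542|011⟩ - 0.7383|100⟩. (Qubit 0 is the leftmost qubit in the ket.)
0.4059|000⟩ - 0.4059|001⟩ - 0.2505|010⟩ + 0.2505|011⟩ - 0.5221|100⟩ - 0.5221|101⟩

H on qubit 2 mixes each pair of kets that differ only in qubit 2: amplitudes (a, b) of (|…0…⟩, |…1…⟩) become ((a + b)/√2, (a − b)/√2). Kets absent from the input have amplitude 0.
(|000⟩, |001⟩): (a, b) = (0, 0.574) → (0.4059, -0.4059)
(|010⟩, |011⟩): (a, b) = (0, -0.3542) → (-0.2505, 0.2505)
(|100⟩, |101⟩): (a, b) = (-0.7383, 0) → (-0.5221, -0.5221)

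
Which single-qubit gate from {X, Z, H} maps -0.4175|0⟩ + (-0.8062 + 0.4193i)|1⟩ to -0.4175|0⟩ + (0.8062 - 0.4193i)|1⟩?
Z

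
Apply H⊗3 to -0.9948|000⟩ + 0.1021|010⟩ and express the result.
-0.3156|000⟩ - 0.3156|001⟩ - 0.3878|010⟩ - 0.3878|011⟩ - 0.3156|100⟩ - 0.3156|101⟩ - 0.3878|110⟩ - 0.3878|111⟩

H⊗3 gives amp(|y⟩) = (1/2√2) Σ_x (−1)^(x·y) amp(|x⟩), where x·y is the number of positions in which both x and y have a 1.
|000⟩: (-0.9948 + 0.1021)/(2√2) = -0.3156
|001⟩: (-0.9948 + 0.1021)/(2√2) = -0.3156
|010⟩: (-0.9948 - 0.1021)/(2√2) = -0.3878
|011⟩: (-0.9948 - 0.1021)/(2√2) = -0.3878
|100⟩: (-0.9948 + 0.1021)/(2√2) = -0.3156
|101⟩: (-0.9948 + 0.1021)/(2√2) = -0.3156
|110⟩: (-0.9948 - 0.1021)/(2√2) = -0.3878
|111⟩: (-0.9948 - 0.1021)/(2√2) = -0.3878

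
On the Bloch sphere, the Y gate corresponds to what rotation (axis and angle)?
Rotation by π around the y-axis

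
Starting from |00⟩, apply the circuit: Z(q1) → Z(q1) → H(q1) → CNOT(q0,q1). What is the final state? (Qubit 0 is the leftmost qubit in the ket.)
1/√2|00⟩ + 1/√2|01⟩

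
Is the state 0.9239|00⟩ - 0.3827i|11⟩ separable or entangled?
Entangled

Writing the state as a|00⟩ + b|01⟩ + c|10⟩ + d|11⟩, it is a product state iff ad − bc = 0.
Here (a, b, c, d) = (0.9239, 0, 0, -0.3827i): ad − bc = (0.9239)(-0.3827i) − (0)(0) = -0.3536i ≠ 0, so the state is entangled.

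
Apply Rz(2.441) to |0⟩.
(0.3432 - 0.9393i)|0⟩

Rz(2.441) = [[e^(−iθ/2), 0], [0, e^(iθ/2)]] with e^(±iθ/2) = cos(θ/2) ± i·sin(θ/2); θ = 2.441, cos(θ/2) ≈ 0.343176, sin(θ/2) ≈ 0.939271.
With a = amp(|0⟩) = 1 and b = amp(|1⟩) = 0:
new amp(|0⟩) = (0.343176 - 0.939271i)·a = (0.3432 - 0.9393i)
new amp(|1⟩) = (0.343176 + 0.939271i)·b = 0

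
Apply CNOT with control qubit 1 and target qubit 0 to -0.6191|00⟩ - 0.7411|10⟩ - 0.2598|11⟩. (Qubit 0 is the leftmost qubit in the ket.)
-0.6191|00⟩ - 0.2598|01⟩ - 0.7411|10⟩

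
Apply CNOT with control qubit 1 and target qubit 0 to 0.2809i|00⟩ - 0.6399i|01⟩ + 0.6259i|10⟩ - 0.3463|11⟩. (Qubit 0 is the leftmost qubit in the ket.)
0.2809i|00⟩ - 0.3463|01⟩ + 0.6259i|10⟩ - 0.6399i|11⟩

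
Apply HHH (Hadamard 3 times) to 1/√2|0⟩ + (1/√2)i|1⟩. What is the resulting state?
(1/2 + (1/2)i)|0⟩ + (1/2 - (1/2)i)|1⟩

H² = I, so H^3 = H: a single Hadamard. With (a, b) = (1/√2, (1/√2)i), H gives ((a + b)/√2, (a − b)/√2) = ((1/2 + (1/2)i), (1/2 - (1/2)i)).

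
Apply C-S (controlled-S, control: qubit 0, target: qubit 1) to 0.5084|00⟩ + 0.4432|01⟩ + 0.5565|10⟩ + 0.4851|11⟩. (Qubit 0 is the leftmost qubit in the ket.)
0.5084|00⟩ + 0.4432|01⟩ + 0.5565|10⟩ + 0.4851i|11⟩

C-S leaves the control-|0⟩ kets |00⟩, |01⟩ unchanged and applies S to qubit 1 on the control-|1⟩ pair (|10⟩, |11⟩).
S = [[1, 0], [0, i]].
With a = amp(|10⟩) = 0.5565 and b = amp(|11⟩) = 0.4851:
new amp(|10⟩) = (1)·a = 0.5565
new amp(|11⟩) = (i)·b = 0.4851i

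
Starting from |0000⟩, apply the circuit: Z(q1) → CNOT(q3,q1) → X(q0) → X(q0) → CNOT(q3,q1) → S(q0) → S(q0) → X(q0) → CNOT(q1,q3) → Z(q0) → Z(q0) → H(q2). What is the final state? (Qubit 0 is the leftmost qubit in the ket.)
1/√2|1000⟩ + 1/√2|1010⟩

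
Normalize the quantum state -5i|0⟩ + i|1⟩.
-0.9806i|0⟩ + 0.1961i|1⟩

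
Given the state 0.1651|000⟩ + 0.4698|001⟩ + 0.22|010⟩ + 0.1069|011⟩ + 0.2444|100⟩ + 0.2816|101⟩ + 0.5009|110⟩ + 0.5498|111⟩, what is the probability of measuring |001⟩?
0.2207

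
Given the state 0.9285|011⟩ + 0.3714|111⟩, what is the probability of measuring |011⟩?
0.8621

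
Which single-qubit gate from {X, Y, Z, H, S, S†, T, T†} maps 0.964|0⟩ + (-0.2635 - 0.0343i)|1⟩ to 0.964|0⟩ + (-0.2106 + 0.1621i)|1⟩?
T†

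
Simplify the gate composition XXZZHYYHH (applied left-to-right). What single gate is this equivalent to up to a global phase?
H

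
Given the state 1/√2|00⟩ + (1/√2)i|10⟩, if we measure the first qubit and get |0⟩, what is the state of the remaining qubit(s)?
|0⟩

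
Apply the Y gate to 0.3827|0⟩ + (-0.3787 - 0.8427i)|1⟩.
(-0.8427 + 0.3787i)|0⟩ + 0.3827i|1⟩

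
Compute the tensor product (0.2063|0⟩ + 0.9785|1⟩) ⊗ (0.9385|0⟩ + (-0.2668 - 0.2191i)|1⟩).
0.1936|00⟩ + (-0.05504 - 0.0452i)|01⟩ + 0.9183|10⟩ + (-0.2611 - 0.2144i)|11⟩

amp(|b₁b₂…⟩) = product of the factor amplitudes for bits b₁, b₂, …; only kets whose every factor amplitude is nonzero survive.
|00⟩: (0.2063)(0.9385) = 0.1936
|01⟩: (0.2063)(-0.2668 - 0.2191i) = (-0.05504 - 0.0452i)
|10⟩: (0.9785)(0.9385) = 0.9183
|11⟩: (0.9785)(-0.2668 - 0.2191i) = (-0.2611 - 0.2144i)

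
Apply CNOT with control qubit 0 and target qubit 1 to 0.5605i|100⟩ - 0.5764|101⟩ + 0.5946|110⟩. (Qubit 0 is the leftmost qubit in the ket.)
0.5946|100⟩ + 0.5605i|110⟩ - 0.5764|111⟩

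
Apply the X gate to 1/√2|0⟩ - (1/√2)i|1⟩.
-(1/√2)i|0⟩ + 1/√2|1⟩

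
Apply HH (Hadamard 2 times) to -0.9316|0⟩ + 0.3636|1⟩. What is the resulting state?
-0.9316|0⟩ + 0.3636|1⟩

H² = I, so an even number of Hadamards cancels: H^2 = I and the state is unchanged.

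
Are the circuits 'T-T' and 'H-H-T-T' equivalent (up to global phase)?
Yes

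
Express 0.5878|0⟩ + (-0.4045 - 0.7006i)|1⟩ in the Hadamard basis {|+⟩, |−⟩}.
(0.1296 - 0.4954i)|+⟩ + (0.7017 + 0.4954i)|−⟩

With |ψ⟩ = α|0⟩ + β|1⟩, the Hadamard-basis coefficients are ⟨+|ψ⟩ = (α + β)/√2 and ⟨−|ψ⟩ = (α − β)/√2.
Here α = 0.5878, β = (-0.4045 - 0.7006i): (α + β)/√2 = (0.1296 - 0.4954i), (α − β)/√2 = (0.7017 + 0.4954i).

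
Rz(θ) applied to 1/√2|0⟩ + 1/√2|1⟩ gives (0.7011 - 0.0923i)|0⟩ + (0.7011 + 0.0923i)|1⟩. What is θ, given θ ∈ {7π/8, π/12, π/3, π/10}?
π/12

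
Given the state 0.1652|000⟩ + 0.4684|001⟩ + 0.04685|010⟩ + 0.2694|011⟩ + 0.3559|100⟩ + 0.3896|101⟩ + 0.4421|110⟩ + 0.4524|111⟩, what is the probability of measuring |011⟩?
0.07258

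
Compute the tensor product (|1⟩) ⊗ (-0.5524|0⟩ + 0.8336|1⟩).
-0.5524|10⟩ + 0.8336|11⟩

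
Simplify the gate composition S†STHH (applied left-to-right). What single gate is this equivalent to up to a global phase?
T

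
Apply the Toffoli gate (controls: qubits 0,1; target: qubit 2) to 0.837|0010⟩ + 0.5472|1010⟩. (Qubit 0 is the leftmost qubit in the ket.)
0.837|0010⟩ + 0.5472|1010⟩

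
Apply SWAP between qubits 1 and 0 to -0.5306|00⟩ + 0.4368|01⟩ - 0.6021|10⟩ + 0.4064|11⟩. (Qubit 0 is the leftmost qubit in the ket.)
-0.5306|00⟩ - 0.6021|01⟩ + 0.4368|10⟩ + 0.4064|11⟩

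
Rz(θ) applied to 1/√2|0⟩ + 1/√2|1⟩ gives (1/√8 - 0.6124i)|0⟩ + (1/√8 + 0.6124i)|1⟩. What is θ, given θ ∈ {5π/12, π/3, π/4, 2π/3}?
2π/3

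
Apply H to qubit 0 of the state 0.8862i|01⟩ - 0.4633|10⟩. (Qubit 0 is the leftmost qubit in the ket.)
-0.3276|00⟩ + 0.6266i|01⟩ + 0.3276|10⟩ + 0.6266i|11⟩

H on qubit 0 mixes each pair of kets that differ only in qubit 0: amplitudes (a, b) of (|…0…⟩, |…1…⟩) become ((a + b)/√2, (a − b)/√2). Kets absent from the input have amplitude 0.
(|00⟩, |10⟩): (a, b) = (0, -0.4633) → (-0.3276, 0.3276)
(|01⟩, |11⟩): (a, b) = (0.8862i, 0) → (0.6266i, 0.6266i)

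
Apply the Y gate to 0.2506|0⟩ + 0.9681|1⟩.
-0.9681i|0⟩ + 0.2506i|1⟩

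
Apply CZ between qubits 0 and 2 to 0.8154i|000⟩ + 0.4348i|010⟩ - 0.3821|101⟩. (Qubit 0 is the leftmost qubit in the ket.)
0.8154i|000⟩ + 0.4348i|010⟩ + 0.3821|101⟩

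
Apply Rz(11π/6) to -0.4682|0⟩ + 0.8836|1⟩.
(0.4522 + 0.1212i)|0⟩ + (-0.8535 + 0.2287i)|1⟩

Rz(11π/6) = [[e^(−iθ/2), 0], [0, e^(iθ/2)]] with e^(±iθ/2) = cos(θ/2) ± i·sin(θ/2); θ = 11π/6, cos(θ/2) ≈ -0.965926, sin(θ/2) ≈ 0.258819.
With a = amp(|0⟩) = -0.4682 and b = amp(|1⟩) = 0.8836:
new amp(|0⟩) = (-0.965926 - 0.258819i)·a = (0.4522 + 0.1212i)
new amp(|1⟩) = (-0.965926 + 0.258819i)·b = (-0.8535 + 0.2287i)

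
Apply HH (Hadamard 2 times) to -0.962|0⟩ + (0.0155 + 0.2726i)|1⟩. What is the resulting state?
-0.962|0⟩ + (0.0155 + 0.2726i)|1⟩

H² = I, so an even number of Hadamards cancels: H^2 = I and the state is unchanged.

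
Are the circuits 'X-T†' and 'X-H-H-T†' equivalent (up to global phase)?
Yes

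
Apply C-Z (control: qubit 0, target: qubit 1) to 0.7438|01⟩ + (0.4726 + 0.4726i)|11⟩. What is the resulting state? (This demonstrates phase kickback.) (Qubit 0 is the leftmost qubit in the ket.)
0.7438|01⟩ + (-0.4726 - 0.4726i)|11⟩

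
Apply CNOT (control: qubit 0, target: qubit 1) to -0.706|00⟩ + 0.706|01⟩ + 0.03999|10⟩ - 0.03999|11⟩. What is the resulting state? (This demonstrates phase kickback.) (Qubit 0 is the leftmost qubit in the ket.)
-0.706|00⟩ + 0.706|01⟩ - 0.03999|10⟩ + 0.03999|11⟩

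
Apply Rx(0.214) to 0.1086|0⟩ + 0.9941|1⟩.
(0.108 - 0.1062i)|0⟩ + (0.9884 - 0.0116i)|1⟩

Rx(0.214) = [[cos(θ/2), −i·sin(θ/2)], [−i·sin(θ/2), cos(θ/2)]]; θ = 0.214, cos(θ/2) ≈ 0.994281, sin(θ/2) ≈ 0.106796.
With a = amp(|0⟩) = 0.1086 and b = amp(|1⟩) = 0.9941:
new amp(|0⟩) = (0.994281)·a + (-0.106796i)·b = (0.108 - 0.1062i)
new amp(|1⟩) = (-0.106796i)·a + (0.994281)·b = (0.9884 - 0.0116i)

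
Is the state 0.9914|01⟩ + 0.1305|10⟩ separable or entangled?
Entangled

Writing the state as a|00⟩ + b|01⟩ + c|10⟩ + d|11⟩, it is a product state iff ad − bc = 0.
Here (a, b, c, d) = (0, 0.9914, 0.1305, 0): ad − bc = (0)(0) − (0.9914)(0.1305) = -0.1294 ≠ 0, so the state is entangled.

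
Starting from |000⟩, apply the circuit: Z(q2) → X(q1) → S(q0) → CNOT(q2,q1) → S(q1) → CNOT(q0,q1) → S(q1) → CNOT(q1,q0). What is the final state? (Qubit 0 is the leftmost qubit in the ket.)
-|110⟩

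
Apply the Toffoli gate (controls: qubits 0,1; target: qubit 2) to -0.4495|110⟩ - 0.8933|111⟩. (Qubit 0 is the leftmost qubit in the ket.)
-0.8933|110⟩ - 0.4495|111⟩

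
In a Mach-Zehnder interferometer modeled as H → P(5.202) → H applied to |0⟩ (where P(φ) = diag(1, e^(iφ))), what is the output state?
(0.7351 - 0.4413i)|0⟩ + (0.2649 + 0.4413i)|1⟩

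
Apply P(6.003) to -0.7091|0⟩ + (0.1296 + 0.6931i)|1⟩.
-0.7091|0⟩ + (0.3162 + 0.6302i)|1⟩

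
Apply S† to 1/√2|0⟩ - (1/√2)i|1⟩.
1/√2|0⟩ - 1/√2|1⟩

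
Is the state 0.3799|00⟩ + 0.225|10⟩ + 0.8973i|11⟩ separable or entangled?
Entangled

Writing the state as a|00⟩ + b|01⟩ + c|10⟩ + d|11⟩, it is a product state iff ad − bc = 0.
Here (a, b, c, d) = (0.3799, 0, 0.225, 0.8973i): ad − bc = (0.3799)(0.8973i) − (0)(0.225) = 0.3409i ≠ 0, so the state is entangled.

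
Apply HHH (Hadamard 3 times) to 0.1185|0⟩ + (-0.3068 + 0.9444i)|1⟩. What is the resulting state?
(-0.1331 + 0.6678i)|0⟩ + (0.3007 - 0.6678i)|1⟩

H² = I, so H^3 = H: a single Hadamard. With (a, b) = (0.1185, (-0.3068 + 0.9444i)), H gives ((a + b)/√2, (a − b)/√2) = ((-0.1331 + 0.6678i), (0.3007 - 0.6678i)).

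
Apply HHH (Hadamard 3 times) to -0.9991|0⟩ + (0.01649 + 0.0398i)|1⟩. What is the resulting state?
(-0.6948 + 0.02814i)|0⟩ + (-0.7181 - 0.02814i)|1⟩

H² = I, so H^3 = H: a single Hadamard. With (a, b) = (-0.9991, (0.01649 + 0.0398i)), H gives ((a + b)/√2, (a − b)/√2) = ((-0.6948 + 0.02814i), (-0.7181 - 0.02814i)).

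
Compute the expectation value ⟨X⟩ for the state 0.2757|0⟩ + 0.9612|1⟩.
0.53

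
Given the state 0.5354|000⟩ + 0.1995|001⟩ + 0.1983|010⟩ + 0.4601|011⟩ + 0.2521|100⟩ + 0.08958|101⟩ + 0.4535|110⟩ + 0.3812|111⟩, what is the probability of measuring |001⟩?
0.0398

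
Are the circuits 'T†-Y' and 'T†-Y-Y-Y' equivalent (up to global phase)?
Yes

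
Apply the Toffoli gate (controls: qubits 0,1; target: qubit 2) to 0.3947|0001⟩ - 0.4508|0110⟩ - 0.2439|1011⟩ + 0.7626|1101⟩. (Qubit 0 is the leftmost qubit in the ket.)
0.3947|0001⟩ - 0.4508|0110⟩ - 0.2439|1011⟩ + 0.7626|1111⟩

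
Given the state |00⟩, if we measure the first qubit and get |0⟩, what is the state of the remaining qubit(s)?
|0⟩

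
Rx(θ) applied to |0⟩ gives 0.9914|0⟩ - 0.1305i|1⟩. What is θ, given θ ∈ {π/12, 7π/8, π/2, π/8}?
π/12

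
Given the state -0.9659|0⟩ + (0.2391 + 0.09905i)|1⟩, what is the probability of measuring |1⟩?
0.06698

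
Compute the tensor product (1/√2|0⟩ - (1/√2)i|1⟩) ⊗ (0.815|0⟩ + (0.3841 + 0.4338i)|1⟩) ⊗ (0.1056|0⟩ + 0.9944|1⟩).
0.06086|000⟩ + 0.5731|001⟩ + (0.02868 + 0.03239i)|010⟩ + (0.2701 + 0.305i)|011⟩ - 0.06086i|100⟩ - 0.5731i|101⟩ + (0.03239 - 0.02868i)|110⟩ + (0.305 - 0.2701i)|111⟩

amp(|b₁b₂…⟩) = product of the factor amplitudes for bits b₁, b₂, …; only kets whose every factor amplitude is nonzero survive.
|000⟩: (1/√2)(0.815)(0.1056) = 0.06086
|001⟩: (1/√2)(0.815)(0.9944) = 0.5731
|010⟩: (1/√2)(0.3841 + 0.4338i)(0.1056) = (0.02868 + 0.03239i)
|011⟩: (1/√2)(0.3841 + 0.4338i)(0.9944) = (0.2701 + 0.305i)
|100⟩: (-(1/√2)i)(0.815)(0.1056) = -0.06086i
|101⟩: (-(1/√2)i)(0.815)(0.9944) = -0.5731i
|110⟩: (-(1/√2)i)(0.3841 + 0.4338i)(0.1056) = (0.03239 - 0.02868i)
|111⟩: (-(1/√2)i)(0.3841 + 0.4338i)(0.9944) = (0.305 - 0.2701i)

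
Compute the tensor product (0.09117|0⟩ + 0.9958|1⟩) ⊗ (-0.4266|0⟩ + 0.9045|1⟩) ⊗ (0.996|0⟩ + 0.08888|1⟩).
-0.03874|000⟩ - 0.003457|001⟩ + 0.08213|010⟩ + 0.007329|011⟩ - 0.4231|100⟩ - 0.03776|101⟩ + 0.8971|110⟩ + 0.08005|111⟩

amp(|b₁b₂…⟩) = product of the factor amplitudes for bits b₁, b₂, …; only kets whose every factor amplitude is nonzero survive.
|000⟩: (0.09117)(-0.4266)(0.996) = -0.03874
|001⟩: (0.09117)(-0.4266)(0.08888) = -0.003457
|010⟩: (0.09117)(0.9045)(0.996) = 0.08213
|011⟩: (0.09117)(0.9045)(0.08888) = 0.007329
|100⟩: (0.9958)(-0.4266)(0.996) = -0.4231
|101⟩: (0.9958)(-0.4266)(0.08888) = -0.03776
|110⟩: (0.9958)(0.9045)(0.996) = 0.8971
|111⟩: (0.9958)(0.9045)(0.08888) = 0.08005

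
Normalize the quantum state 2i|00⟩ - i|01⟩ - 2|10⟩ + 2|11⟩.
0.5547i|00⟩ - 0.2774i|01⟩ - 0.5547|10⟩ + 0.5547|11⟩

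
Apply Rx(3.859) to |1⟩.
-0.9364i|0⟩ - 0.3511|1⟩

Rx(3.859) = [[cos(θ/2), −i·sin(θ/2)], [−i·sin(θ/2), cos(θ/2)]]; θ = 3.859, cos(θ/2) ≈ -0.351061, sin(θ/2) ≈ 0.936353.
With a = amp(|0⟩) = 0 and b = amp(|1⟩) = 1:
new amp(|0⟩) = (-0.351061)·a + (-0.936353i)·b = -0.9364i
new amp(|1⟩) = (-0.936353i)·a + (-0.351061)·b = -0.3511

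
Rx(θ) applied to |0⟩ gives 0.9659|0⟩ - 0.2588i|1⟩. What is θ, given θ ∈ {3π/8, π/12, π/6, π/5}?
π/6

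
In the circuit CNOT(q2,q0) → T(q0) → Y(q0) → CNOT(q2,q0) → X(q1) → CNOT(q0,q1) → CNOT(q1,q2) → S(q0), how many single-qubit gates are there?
4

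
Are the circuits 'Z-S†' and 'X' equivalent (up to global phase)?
No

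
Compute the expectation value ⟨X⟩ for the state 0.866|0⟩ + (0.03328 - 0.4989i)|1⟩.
0.05764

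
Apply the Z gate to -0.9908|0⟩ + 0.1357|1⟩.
-0.9908|0⟩ - 0.1357|1⟩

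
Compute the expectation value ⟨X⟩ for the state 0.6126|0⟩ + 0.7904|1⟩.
0.9684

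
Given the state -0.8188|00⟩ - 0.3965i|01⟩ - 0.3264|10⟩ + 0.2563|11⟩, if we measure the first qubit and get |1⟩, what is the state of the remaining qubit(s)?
-0.7865|0⟩ + 0.6176|1⟩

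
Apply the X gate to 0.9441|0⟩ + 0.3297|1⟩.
0.3297|0⟩ + 0.9441|1⟩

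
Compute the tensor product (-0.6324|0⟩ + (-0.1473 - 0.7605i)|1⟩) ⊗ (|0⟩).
-0.6324|00⟩ + (-0.1473 - 0.7605i)|10⟩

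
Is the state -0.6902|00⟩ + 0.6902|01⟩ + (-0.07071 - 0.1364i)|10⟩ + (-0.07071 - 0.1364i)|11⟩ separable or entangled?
Entangled

Writing the state as a|00⟩ + b|01⟩ + c|10⟩ + d|11⟩, it is a product state iff ad − bc = 0.
Here (a, b, c, d) = (-0.6902, 0.6902, (-0.07071 - 0.1364i), (-0.07071 - 0.1364i)): ad − bc = (-0.6902)(-0.07071 - 0.1364i) − (0.6902)(-0.07071 - 0.1364i) = (0.09761 + 0.1883i) ≠ 0, so the state is entangled.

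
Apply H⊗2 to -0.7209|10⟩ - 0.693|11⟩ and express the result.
-0.707|00⟩ - 0.01395|01⟩ + 0.707|10⟩ + 0.01395|11⟩

H⊗2 gives amp(|y⟩) = (1/2) Σ_x (−1)^(x·y) amp(|x⟩), where x·y is the number of positions in which both x and y have a 1.
|00⟩: (-0.7209 - 0.693)/2 = -0.707
|01⟩: (-0.7209 + 0.693)/2 = -0.01395
|10⟩: (0.7209 + 0.693)/2 = 0.707
|11⟩: (0.7209 - 0.693)/2 = 0.01395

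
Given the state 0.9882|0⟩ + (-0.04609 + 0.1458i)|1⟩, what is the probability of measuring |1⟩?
0.02338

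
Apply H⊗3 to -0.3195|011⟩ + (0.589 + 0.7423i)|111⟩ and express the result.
(0.09528 + 0.2624i)|000⟩ + (-0.09528 - 0.2624i)|001⟩ + (-0.09528 - 0.2624i)|010⟩ + (0.09528 + 0.2624i)|011⟩ + (-0.3212 - 0.2624i)|100⟩ + (0.3212 + 0.2624i)|101⟩ + (0.3212 + 0.2624i)|110⟩ + (-0.3212 - 0.2624i)|111⟩

H⊗3 gives amp(|y⟩) = (1/2√2) Σ_x (−1)^(x·y) amp(|x⟩), where x·y is the number of positions in which both x and y have a 1.
|000⟩: (-0.3195 + (0.589 + 0.7423i))/(2√2) = (0.09528 + 0.2624i)
|001⟩: (0.3195 - (0.589 + 0.7423i))/(2√2) = (-0.09528 - 0.2624i)
|010⟩: (0.3195 - (0.589 + 0.7423i))/(2√2) = (-0.09528 - 0.2624i)
|011⟩: (-0.3195 + (0.589 + 0.7423i))/(2√2) = (0.09528 + 0.2624i)
|100⟩: (-0.3195 - (0.589 + 0.7423i))/(2√2) = (-0.3212 - 0.2624i)
|101⟩: (0.3195 + (0.589 + 0.7423i))/(2√2) = (0.3212 + 0.2624i)
|110⟩: (0.3195 + (0.589 + 0.7423i))/(2√2) = (0.3212 + 0.2624i)
|111⟩: (-0.3195 - (0.589 + 0.7423i))/(2√2) = (-0.3212 - 0.2624i)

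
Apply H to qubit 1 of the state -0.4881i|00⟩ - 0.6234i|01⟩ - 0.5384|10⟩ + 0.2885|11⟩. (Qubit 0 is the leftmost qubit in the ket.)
-0.7859i|00⟩ + 0.09567i|01⟩ - 0.1767|10⟩ - 0.5847|11⟩

H on qubit 1 mixes each pair of kets that differ only in qubit 1: amplitudes (a, b) of (|…0…⟩, |…1…⟩) become ((a + b)/√2, (a − b)/√2). Kets absent from the input have amplitude 0.
(|00⟩, |01⟩): (a, b) = (-0.4881i, -0.6234i) → (-0.7859i, 0.09567i)
(|10⟩, |11⟩): (a, b) = (-0.5384, 0.2885) → (-0.1767, -0.5847)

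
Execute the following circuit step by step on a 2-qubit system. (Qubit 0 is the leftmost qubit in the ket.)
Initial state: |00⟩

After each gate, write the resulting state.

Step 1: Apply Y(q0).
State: i|10⟩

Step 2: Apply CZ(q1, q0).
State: i|10⟩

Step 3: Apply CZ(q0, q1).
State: i|10⟩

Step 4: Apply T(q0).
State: (-1/√2 + (1/√2)i)|10⟩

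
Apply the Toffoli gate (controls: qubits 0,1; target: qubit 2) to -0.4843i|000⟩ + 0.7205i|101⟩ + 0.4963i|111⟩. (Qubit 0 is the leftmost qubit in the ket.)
-0.4843i|000⟩ + 0.7205i|101⟩ + 0.4963i|110⟩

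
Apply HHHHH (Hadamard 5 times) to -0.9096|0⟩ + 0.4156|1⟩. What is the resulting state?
-0.3493|0⟩ - 0.9371|1⟩

H² = I, so H^5 = H: a single Hadamard. With (a, b) = (-0.9096, 0.4156), H gives ((a + b)/√2, (a − b)/√2) = (-0.3493, -0.9371).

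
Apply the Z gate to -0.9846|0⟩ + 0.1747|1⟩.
-0.9846|0⟩ - 0.1747|1⟩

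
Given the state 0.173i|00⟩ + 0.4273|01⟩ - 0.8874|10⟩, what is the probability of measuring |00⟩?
0.02993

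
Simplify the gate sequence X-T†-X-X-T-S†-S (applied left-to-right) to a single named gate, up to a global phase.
X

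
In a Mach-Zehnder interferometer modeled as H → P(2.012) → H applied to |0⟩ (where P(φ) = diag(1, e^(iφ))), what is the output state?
(0.2865 + 0.4521i)|0⟩ + (0.7135 - 0.4521i)|1⟩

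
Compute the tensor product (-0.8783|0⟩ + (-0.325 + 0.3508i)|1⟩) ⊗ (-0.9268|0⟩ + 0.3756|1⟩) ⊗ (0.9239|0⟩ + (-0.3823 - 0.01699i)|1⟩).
0.7521|000⟩ + (-0.3112 - 0.01383i)|001⟩ - 0.3048|010⟩ + (0.1261 + 0.005605i)|011⟩ + (0.2783 - 0.3004i)|100⟩ + (-0.1207 + 0.1192i)|101⟩ + (-0.1128 + 0.1217i)|110⟩ + (0.04891 - 0.0483i)|111⟩

amp(|b₁b₂…⟩) = product of the factor amplitudes for bits b₁, b₂, …; only kets whose every factor amplitude is nonzero survive.
|000⟩: (-0.8783)(-0.9268)(0.9239) = 0.7521
|001⟩: (-0.8783)(-0.9268)(-0.3823 - 0.01699i) = (-0.3112 - 0.01383i)
|010⟩: (-0.8783)(0.3756)(0.9239) = -0.3048
|011⟩: (-0.8783)(0.3756)(-0.3823 - 0.01699i) = (0.1261 + 0.005605i)
|100⟩: (-0.325 + 0.3508i)(-0.9268)(0.9239) = (0.2783 - 0.3004i)
|101⟩: (-0.325 + 0.3508i)(-0.9268)(-0.3823 - 0.01699i) = (-0.1207 + 0.1192i)
|110⟩: (-0.325 + 0.3508i)(0.3756)(0.9239) = (-0.1128 + 0.1217i)
|111⟩: (-0.325 + 0.3508i)(0.3756)(-0.3823 - 0.01699i) = (0.04891 - 0.0483i)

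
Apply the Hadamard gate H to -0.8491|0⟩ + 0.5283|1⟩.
-0.2268|0⟩ - 0.974|1⟩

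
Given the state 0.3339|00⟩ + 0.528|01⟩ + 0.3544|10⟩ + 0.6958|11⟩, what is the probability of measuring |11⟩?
0.4841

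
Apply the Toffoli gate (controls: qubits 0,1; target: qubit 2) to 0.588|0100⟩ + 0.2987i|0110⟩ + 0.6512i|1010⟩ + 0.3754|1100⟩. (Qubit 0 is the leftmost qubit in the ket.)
0.588|0100⟩ + 0.2987i|0110⟩ + 0.6512i|1010⟩ + 0.3754|1110⟩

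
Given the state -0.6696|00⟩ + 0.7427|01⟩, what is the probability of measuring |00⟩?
0.4484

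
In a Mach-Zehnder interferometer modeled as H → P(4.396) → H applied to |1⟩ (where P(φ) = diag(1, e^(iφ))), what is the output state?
(0.6556 + 0.4752i)|0⟩ + (0.3444 - 0.4752i)|1⟩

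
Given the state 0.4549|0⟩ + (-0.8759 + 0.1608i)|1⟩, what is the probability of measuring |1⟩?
0.7931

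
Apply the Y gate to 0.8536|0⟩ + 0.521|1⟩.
-0.521i|0⟩ + 0.8536i|1⟩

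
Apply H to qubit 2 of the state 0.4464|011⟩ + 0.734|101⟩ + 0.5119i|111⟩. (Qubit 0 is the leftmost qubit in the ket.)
0.3157|010⟩ - 0.3157|011⟩ + 0.519|100⟩ - 0.519|101⟩ + 0.362i|110⟩ - 0.362i|111⟩

H on qubit 2 mixes each pair of kets that differ only in qubit 2: amplitudes (a, b) of (|…0…⟩, |…1…⟩) become ((a + b)/√2, (a − b)/√2). Kets absent from the input have amplitude 0.
(|010⟩, |011⟩): (a, b) = (0, 0.4464) → (0.3157, -0.3157)
(|100⟩, |101⟩): (a, b) = (0, 0.734) → (0.519, -0.519)
(|110⟩, |111⟩): (a, b) = (0, 0.5119i) → (0.362i, -0.362i)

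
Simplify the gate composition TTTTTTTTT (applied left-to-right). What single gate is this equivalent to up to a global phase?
T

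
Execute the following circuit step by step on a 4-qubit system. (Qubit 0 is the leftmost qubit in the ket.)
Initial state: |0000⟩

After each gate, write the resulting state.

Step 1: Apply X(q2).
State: |0010⟩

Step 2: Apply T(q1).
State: |0010⟩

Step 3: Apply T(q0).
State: |0010⟩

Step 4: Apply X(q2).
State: |0000⟩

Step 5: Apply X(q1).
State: |0100⟩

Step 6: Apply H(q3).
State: 1/√2|0100⟩ + 1/√2|0101⟩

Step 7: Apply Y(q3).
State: -(1/√2)i|0100⟩ + (1/√2)i|0101⟩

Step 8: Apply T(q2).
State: -(1/√2)i|0100⟩ + (1/√2)i|0101⟩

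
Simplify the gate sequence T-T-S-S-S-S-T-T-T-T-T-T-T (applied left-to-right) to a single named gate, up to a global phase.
T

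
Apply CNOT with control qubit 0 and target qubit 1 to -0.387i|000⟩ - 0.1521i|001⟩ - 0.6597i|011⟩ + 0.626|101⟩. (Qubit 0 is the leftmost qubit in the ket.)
-0.387i|000⟩ - 0.1521i|001⟩ - 0.6597i|011⟩ + 0.626|111⟩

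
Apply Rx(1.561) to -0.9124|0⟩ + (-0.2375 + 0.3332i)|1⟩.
(-0.4139 + 0.1671i)|0⟩ + (-0.1688 + 0.8788i)|1⟩

Rx(1.561) = [[cos(θ/2), −i·sin(θ/2)], [−i·sin(θ/2), cos(θ/2)]]; θ = 1.561, cos(θ/2) ≈ 0.710562, sin(θ/2) ≈ 0.703635.
With a = amp(|0⟩) = -0.9124 and b = amp(|1⟩) = (-0.2375 + 0.3332i):
new amp(|0⟩) = (0.710562)·a + (-0.703635i)·b = (-0.4139 + 0.1671i)
new amp(|1⟩) = (-0.703635i)·a + (0.710562)·b = (-0.1688 + 0.8788i)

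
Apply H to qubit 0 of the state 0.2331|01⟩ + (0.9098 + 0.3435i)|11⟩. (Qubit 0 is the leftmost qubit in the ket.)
(0.8082 + 0.2429i)|01⟩ + (-0.4785 - 0.2429i)|11⟩

H on qubit 0 mixes each pair of kets that differ only in qubit 0: amplitudes (a, b) of (|…0…⟩, |…1…⟩) become ((a + b)/√2, (a − b)/√2). Kets absent from the input have amplitude 0.
(|01⟩, |11⟩): (a, b) = (0.2331, (0.9098 + 0.3435i)) → ((0.8082 + 0.2429i), (-0.4785 - 0.2429i))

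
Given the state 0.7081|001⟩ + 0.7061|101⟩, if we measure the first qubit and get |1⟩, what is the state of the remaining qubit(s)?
|01⟩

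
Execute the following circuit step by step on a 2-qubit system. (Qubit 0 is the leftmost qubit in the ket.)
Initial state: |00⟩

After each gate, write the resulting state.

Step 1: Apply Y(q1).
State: i|01⟩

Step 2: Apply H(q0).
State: (1/√2)i|01⟩ + (1/√2)i|11⟩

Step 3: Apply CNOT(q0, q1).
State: (1/√2)i|01⟩ + (1/√2)i|10⟩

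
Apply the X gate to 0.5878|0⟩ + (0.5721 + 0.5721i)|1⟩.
(0.5721 + 0.5721i)|0⟩ + 0.5878|1⟩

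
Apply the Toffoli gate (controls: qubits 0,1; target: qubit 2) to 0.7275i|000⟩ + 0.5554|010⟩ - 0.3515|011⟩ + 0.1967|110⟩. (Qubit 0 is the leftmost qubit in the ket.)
0.7275i|000⟩ + 0.5554|010⟩ - 0.3515|011⟩ + 0.1967|111⟩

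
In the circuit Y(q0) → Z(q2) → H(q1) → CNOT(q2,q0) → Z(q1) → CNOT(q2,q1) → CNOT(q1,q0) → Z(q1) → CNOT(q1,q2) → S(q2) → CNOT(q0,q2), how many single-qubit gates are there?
6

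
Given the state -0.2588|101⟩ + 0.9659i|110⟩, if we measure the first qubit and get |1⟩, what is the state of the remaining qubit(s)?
-0.2588|01⟩ + 0.9659i|10⟩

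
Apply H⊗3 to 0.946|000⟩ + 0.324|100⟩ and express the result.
0.449|000⟩ + 0.449|001⟩ + 0.449|010⟩ + 0.449|011⟩ + 0.2199|100⟩ + 0.2199|101⟩ + 0.2199|110⟩ + 0.2199|111⟩

H⊗3 gives amp(|y⟩) = (1/2√2) Σ_x (−1)^(x·y) amp(|x⟩), where x·y is the number of positions in which both x and y have a 1.
|000⟩: (0.946 + 0.324)/(2√2) = 0.449
|001⟩: (0.946 + 0.324)/(2√2) = 0.449
|010⟩: (0.946 + 0.324)/(2√2) = 0.449
|011⟩: (0.946 + 0.324)/(2√2) = 0.449
|100⟩: (0.946 - 0.324)/(2√2) = 0.2199
|101⟩: (0.946 - 0.324)/(2√2) = 0.2199
|110⟩: (0.946 - 0.324)/(2√2) = 0.2199
|111⟩: (0.946 - 0.324)/(2√2) = 0.2199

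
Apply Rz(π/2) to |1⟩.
(1/√2 + (1/√2)i)|1⟩

Rz(π/2) = [[e^(−iθ/2), 0], [0, e^(iθ/2)]] with e^(±iθ/2) = cos(θ/2) ± i·sin(θ/2); θ = π/2, cos(θ/2) ≈ 0.707107, sin(θ/2) ≈ 0.707107.
With a = amp(|0⟩) = 0 and b = amp(|1⟩) = 1:
new amp(|0⟩) = (0.707107 - 0.707107i)·a = 0
new amp(|1⟩) = (0.707107 + 0.707107i)·b = (1/√2 + (1/√2)i)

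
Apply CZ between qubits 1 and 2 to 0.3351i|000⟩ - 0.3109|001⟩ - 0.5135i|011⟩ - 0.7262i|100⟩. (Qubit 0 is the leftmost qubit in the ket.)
0.3351i|000⟩ - 0.3109|001⟩ + 0.5135i|011⟩ - 0.7262i|100⟩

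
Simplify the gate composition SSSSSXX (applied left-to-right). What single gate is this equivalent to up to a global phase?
S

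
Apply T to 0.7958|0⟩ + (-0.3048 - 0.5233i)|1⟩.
0.7958|0⟩ + (0.1545 - 0.5856i)|1⟩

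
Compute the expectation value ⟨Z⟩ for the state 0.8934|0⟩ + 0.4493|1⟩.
0.5963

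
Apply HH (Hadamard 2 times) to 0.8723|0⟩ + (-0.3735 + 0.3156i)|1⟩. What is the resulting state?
0.8723|0⟩ + (-0.3735 + 0.3156i)|1⟩

H² = I, so an even number of Hadamards cancels: H^2 = I and the state is unchanged.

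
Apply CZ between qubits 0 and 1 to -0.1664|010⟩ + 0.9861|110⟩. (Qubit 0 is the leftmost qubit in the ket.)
-0.1664|010⟩ - 0.9861|110⟩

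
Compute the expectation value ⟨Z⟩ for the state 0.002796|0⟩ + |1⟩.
-1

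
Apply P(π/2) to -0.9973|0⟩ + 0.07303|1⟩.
-0.9973|0⟩ + 0.07303i|1⟩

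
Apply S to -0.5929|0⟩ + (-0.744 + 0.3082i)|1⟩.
-0.5929|0⟩ + (-0.3082 - 0.744i)|1⟩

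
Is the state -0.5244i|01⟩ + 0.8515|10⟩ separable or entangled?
Entangled

Writing the state as a|00⟩ + b|01⟩ + c|10⟩ + d|11⟩, it is a product state iff ad − bc = 0.
Here (a, b, c, d) = (0, -0.5244i, 0.8515, 0): ad − bc = (0)(0) − (-0.5244i)(0.8515) = 0.4465i ≠ 0, so the state is entangled.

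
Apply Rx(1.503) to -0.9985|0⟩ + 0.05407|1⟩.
(-0.7296 - 0.03692i)|0⟩ + (0.03951 + 0.6817i)|1⟩

Rx(1.503) = [[cos(θ/2), −i·sin(θ/2)], [−i·sin(θ/2), cos(θ/2)]]; θ = 1.503, cos(θ/2) ≈ 0.730666, sin(θ/2) ≈ 0.682736.
With a = amp(|0⟩) = -0.9985 and b = amp(|1⟩) = 0.05407:
new amp(|0⟩) = (0.730666)·a + (-0.682736i)·b = (-0.7296 - 0.03692i)
new amp(|1⟩) = (-0.682736i)·a + (0.730666)·b = (0.03951 + 0.6817i)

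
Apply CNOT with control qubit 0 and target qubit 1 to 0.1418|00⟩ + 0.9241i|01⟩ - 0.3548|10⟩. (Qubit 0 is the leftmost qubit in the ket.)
0.1418|00⟩ + 0.9241i|01⟩ - 0.3548|11⟩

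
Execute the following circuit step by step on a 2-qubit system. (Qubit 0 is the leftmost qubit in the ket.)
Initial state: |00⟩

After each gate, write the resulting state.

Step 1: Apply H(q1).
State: 1/√2|00⟩ + 1/√2|01⟩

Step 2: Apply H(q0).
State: 1/2|00⟩ + 1/2|01⟩ + 1/2|10⟩ + 1/2|11⟩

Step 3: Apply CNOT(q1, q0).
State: 1/2|00⟩ + 1/2|01⟩ + 1/2|10⟩ + 1/2|11⟩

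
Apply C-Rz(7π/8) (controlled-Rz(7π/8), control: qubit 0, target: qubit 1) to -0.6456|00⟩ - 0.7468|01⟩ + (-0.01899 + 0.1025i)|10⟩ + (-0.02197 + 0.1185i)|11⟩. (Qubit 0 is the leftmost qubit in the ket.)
-0.6456|00⟩ - 0.7468|01⟩ + (0.09683 + 0.03862i)|10⟩ + (-0.1205 + 0.00157i)|11⟩

C-Rz(7π/8) leaves the control-|0⟩ kets |00⟩, |01⟩ unchanged and applies Rz(7π/8) to qubit 1 on the control-|1⟩ pair (|10⟩, |11⟩).
Rz(7π/8) = [[e^(−iθ/2), 0], [0, e^(iθ/2)]] with e^(±iθ/2) = cos(θ/2) ± i·sin(θ/2); θ = 7π/8, cos(θ/2) ≈ 0.19509, sin(θ/2) ≈ 0.980785.
With a = amp(|10⟩) = (-0.01899 + 0.1025i) and b = amp(|11⟩) = (-0.02197 + 0.1185i):
new amp(|10⟩) = (0.19509 - 0.980785i)·a = (0.09683 + 0.03862i)
new amp(|11⟩) = (0.19509 + 0.980785i)·b = (-0.1205 + 0.00157i)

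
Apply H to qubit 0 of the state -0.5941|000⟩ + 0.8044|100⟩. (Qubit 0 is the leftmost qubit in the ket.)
0.1487|000⟩ - 0.9889|100⟩

H on qubit 0 mixes each pair of kets that differ only in qubit 0: amplitudes (a, b) of (|…0…⟩, |…1…⟩) become ((a + b)/√2, (a − b)/√2). Kets absent from the input have amplitude 0.
(|000⟩, |100⟩): (a, b) = (-0.5941, 0.8044) → (0.1487, -0.9889)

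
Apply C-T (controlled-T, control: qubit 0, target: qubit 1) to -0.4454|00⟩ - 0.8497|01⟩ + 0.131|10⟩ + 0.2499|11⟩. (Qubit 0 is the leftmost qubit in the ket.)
-0.4454|00⟩ - 0.8497|01⟩ + 0.131|10⟩ + (0.1767 + 0.1767i)|11⟩

C-T leaves the control-|0⟩ kets |00⟩, |01⟩ unchanged and applies T to qubit 1 on the control-|1⟩ pair (|10⟩, |11⟩).
T = [[1, 0], [0, (1/√2 + (1/√2)i)]].
With a = amp(|10⟩) = 0.131 and b = amp(|11⟩) = 0.2499:
new amp(|10⟩) = (1)·a = 0.131
new amp(|11⟩) = (1/√2 + (1/√2)i)·b = (0.1767 + 0.1767i)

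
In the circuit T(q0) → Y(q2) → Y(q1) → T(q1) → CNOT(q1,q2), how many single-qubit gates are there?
4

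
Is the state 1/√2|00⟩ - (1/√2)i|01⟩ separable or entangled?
Separable

Writing the state as a|00⟩ + b|01⟩ + c|10⟩ + d|11⟩, it is a product state iff ad − bc = 0.
Here (a, b, c, d) = (1/√2, -(1/√2)i, 0, 0): ad − bc = (1/√2)(0) − (-(1/√2)i)(0) = 0, so the state is separable.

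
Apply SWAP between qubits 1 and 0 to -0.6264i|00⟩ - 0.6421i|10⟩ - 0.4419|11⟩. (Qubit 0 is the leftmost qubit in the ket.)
-0.6264i|00⟩ - 0.6421i|01⟩ - 0.4419|11⟩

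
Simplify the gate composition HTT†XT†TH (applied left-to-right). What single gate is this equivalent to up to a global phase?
Z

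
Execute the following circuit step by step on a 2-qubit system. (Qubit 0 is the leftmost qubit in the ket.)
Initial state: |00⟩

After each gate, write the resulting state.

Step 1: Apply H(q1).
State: 1/√2|00⟩ + 1/√2|01⟩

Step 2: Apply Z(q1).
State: 1/√2|00⟩ - 1/√2|01⟩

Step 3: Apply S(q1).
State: 1/√2|00⟩ - (1/√2)i|01⟩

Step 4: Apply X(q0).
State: 1/√2|10⟩ - (1/√2)i|11⟩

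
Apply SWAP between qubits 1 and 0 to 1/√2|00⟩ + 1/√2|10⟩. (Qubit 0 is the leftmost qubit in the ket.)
1/√2|00⟩ + 1/√2|01⟩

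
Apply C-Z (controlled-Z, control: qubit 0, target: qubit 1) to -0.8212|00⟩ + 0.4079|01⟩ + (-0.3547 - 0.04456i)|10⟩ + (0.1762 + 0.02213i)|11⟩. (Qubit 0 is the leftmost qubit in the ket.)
-0.8212|00⟩ + 0.4079|01⟩ + (-0.3547 - 0.04456i)|10⟩ + (-0.1762 - 0.02213i)|11⟩

C-Z leaves the control-|0⟩ kets |00⟩, |01⟩ unchanged and applies Z to qubit 1 on the control-|1⟩ pair (|10⟩, |11⟩).
Z = [[1, 0], [0, -1]].
With a = amp(|10⟩) = (-0.3547 - 0.04456i) and b = amp(|11⟩) = (0.1762 + 0.02213i):
new amp(|10⟩) = (1)·a = (-0.3547 - 0.04456i)
new amp(|11⟩) = (-1)·b = (-0.1762 - 0.02213i)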